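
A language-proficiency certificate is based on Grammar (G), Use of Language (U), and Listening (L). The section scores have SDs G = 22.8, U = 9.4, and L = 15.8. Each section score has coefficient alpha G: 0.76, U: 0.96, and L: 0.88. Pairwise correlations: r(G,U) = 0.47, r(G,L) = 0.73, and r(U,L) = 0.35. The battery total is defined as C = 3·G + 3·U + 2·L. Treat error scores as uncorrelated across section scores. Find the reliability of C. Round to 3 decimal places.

0.894

Var(C) = 3²·22.8² + 3²·9.4² + 2²·15.8² + 2·[9·22.8·9.4·0.47 + 6·22.8·15.8·0.73 + 6·9.4·15.8·0.35] = 6472.36 + 5592.63 = 12065.
Under uncorrelated errors the observed covariances equal the true-score covariances, so only the own-variance terms attenuate.
True-score variance = [3²·22.8²·0.76 + 3²·9.4²·0.96 + 2²·15.8²·0.88] + 5592.63 = 5197.87 + 5592.63 = 10790.5.
Reliability = 10790.5 / 12065 = 0.894.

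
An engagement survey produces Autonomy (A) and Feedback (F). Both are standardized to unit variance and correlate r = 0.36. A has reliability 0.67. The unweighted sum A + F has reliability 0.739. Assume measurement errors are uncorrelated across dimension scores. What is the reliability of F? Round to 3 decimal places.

Var(A+F) = 2 + 2·0.36 = 2.720.
True-score variance = ρ_A + ρ_F + 2·0.36, so 0.739 = (0.67 + ρ_F + 0.72) / 2.720.
ρ_F = 0.739·2.720 − 0.67 − 0.72 = 0.620.

0.620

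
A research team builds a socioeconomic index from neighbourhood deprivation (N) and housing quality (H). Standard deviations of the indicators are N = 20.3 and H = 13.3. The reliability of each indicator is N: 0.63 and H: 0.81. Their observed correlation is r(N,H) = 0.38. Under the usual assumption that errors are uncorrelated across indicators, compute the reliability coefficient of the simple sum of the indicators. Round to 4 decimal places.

0.7657

Var(N+H) = 20.3² + 13.3² + 2·[20.3·13.3·0.38] = 588.98 + 205.192 = 794.172.
With uncorrelated errors the cross-covariances are all true-score covariance, so they carry over unchanged; only the diagonal terms shrink to ρᵢσᵢ².
True-score variance = [20.3²·0.63 + 13.3²·0.81] + 205.192 = 402.898 + 205.192 = 608.09.
Reliability = 608.09 / 794.172 = 0.7657.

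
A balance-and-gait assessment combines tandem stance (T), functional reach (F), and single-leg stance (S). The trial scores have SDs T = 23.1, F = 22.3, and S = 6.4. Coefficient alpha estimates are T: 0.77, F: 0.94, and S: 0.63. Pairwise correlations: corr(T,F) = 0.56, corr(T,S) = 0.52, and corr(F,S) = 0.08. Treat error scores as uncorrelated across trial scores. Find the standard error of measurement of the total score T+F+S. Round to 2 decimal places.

12.95

Var(total) = 1071.86 + 753.534 = 1825.39.
True-score variance = 904.137 + 753.534 = 1657.67, so reliability = 0.9081.
Error variance = 1825.39 − 1657.67 = 167.723; SEM = √167.723 = 12.95.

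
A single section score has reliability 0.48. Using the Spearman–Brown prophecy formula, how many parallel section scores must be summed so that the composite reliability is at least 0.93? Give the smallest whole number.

k ≥ ρ*(1−ρ₁)/(ρ₁(1−ρ*)) = 0.93·0.52 / (0.48·0.07) = 14.393.
Smallest integer k = 15.

15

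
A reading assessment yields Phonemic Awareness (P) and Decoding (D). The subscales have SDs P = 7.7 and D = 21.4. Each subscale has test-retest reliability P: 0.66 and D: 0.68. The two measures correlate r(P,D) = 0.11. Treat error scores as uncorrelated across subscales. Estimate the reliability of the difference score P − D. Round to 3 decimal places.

Var(P−D) = 7.7² + 21.4² − 2·7.7·21.4·0.11 = 517.25 − 36.2516 = 480.998.
Under uncorrelated errors the observed covariances equal the true-score covariances, so only the own-variance terms attenuate.
True-score variance = [7.7²·0.66 + 21.4²·0.68] − 36.2516 = 350.544 − 36.2516 = 314.293.
Reliability = 314.293 / 480.998 = 0.653.

0.653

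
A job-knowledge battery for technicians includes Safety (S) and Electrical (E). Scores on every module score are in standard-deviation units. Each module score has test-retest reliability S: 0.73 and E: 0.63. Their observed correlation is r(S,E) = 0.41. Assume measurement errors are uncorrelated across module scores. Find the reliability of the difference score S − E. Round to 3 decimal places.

0.458

Var(S−E) = 1 + 1 − 2·0.41 = 2 − 0.82 = 1.18.
Because errors are independent across components, Cov(Tᵢ,Tⱼ) = Cov(Xᵢ,Xⱼ); the off-diagonal part of the true-score variance is the same as above.
True-score variance = [0.73 + 0.63] − 0.82 = 1.36 − 0.82 = 0.54.
Reliability = 0.54 / 1.18 = 0.458.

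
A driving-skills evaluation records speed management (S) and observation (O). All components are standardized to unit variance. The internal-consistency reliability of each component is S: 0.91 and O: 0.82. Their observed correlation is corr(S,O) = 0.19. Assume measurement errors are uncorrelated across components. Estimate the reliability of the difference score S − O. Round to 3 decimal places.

Var(S−O) = 1 + 1 − 2·0.19 = 2 − 0.38 = 1.62.
Because errors are independent across components, Cov(Tᵢ,Tⱼ) = Cov(Xᵢ,Xⱼ); the off-diagonal part of the true-score variance is the same as above.
True-score variance = [0.91 + 0.82] − 0.38 = 1.73 − 0.38 = 1.35.
Reliability = 1.35 / 1.62 = 0.833.

0.833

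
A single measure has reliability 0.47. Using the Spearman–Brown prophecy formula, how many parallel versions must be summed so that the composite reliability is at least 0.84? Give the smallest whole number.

k ≥ ρ*(1−ρ₁)/(ρ₁(1−ρ*)) = 0.84·0.53 / (0.47·0.16) = 5.920.
Smallest integer k = 6.

6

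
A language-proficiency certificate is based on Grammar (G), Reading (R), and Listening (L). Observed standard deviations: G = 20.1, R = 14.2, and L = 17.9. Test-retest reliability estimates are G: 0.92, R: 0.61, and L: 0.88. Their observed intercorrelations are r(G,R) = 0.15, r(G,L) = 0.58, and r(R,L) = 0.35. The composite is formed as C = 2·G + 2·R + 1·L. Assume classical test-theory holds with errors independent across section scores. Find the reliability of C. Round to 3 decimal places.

Var(C) = 2²·20.1² + 2²·14.2² + 17.9² + 2·[4·20.1·14.2·0.15 + 2·20.1·17.9·0.58 + 2·14.2·17.9·0.35] = 2743.01 + 1533.07 = 4276.08.
Because errors are independent across components, Cov(Tᵢ,Tⱼ) = Cov(Xᵢ,Xⱼ); the off-diagonal part of the true-score variance is the same as above.
True-score variance = [2²·20.1²·0.92 + 2²·14.2²·0.61 + 17.9²·0.88] + 1533.07 = 2260.72 + 1533.07 = 3793.79.
Reliability = 3793.79 / 4276.08 = 0.887.

0.887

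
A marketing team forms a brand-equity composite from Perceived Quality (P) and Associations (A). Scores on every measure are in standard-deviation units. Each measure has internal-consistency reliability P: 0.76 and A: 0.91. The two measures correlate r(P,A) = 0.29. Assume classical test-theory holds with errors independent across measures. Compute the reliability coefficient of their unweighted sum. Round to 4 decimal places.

0.8721

Var(P+A) = 2 + 2·[0.29] = 2 + 0.58 = 2.58.
Under uncorrelated errors the observed covariances equal the true-score covariances, so only the own-variance terms attenuate.
True-score variance = [0.76 + 0.91] + 0.58 = 1.67 + 0.58 = 2.25.
Reliability = 2.25 / 2.58 = 0.8721.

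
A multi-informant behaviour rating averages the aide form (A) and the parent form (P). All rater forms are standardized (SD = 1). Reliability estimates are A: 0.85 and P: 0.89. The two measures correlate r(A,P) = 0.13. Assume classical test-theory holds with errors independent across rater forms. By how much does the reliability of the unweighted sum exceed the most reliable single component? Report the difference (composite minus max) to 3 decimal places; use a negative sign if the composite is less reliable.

Var(sum) = 2 + 0.26 = 2.26; true-score variance = 1.74 + 0.26 = 2; composite reliability = 0.8850.
Max component reliability = 0.8900.
Difference = 0.8850 − 0.8900 = -0.005.

-0.005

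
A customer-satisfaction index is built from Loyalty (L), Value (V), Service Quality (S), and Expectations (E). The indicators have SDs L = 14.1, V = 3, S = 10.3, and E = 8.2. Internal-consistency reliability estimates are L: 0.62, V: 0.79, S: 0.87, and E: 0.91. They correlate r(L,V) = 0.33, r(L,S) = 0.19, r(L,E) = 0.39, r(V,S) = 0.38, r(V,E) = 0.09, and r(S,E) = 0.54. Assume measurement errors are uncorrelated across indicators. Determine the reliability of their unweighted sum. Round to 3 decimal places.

Var(L+V+S+E) = 14.1² + 3² + 10.3² + 8.2² + 2·[14.1·3·0.33 + 14.1·10.3·0.19 + 14.1·8.2·0.39 + 3·10.3·0.38 + 3·8.2·0.09 + 10.3·8.2·0.54] = 381.14 + 292.418 = 673.558.
Because errors are independent across components, Cov(Tᵢ,Tⱼ) = Cov(Xᵢ,Xⱼ); the off-diagonal part of the true-score variance is the same as above.
True-score variance = [14.1²·0.62 + 3²·0.79 + 10.3²·0.87 + 8.2²·0.91] + 292.418 = 283.859 + 292.418 = 576.277.
Reliability = 576.277 / 673.558 = 0.856.

0.856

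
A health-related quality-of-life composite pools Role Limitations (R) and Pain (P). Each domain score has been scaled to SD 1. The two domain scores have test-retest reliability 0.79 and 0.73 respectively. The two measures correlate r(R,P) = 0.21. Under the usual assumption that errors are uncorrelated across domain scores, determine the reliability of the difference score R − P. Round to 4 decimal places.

0.6962

Var(R−P) = 1 + 1 − 2·0.21 = 2 − 0.42 = 1.58.
With uncorrelated errors the cross-covariances are all true-score covariance, so they carry over unchanged; only the diagonal terms shrink to ρᵢσᵢ².
True-score variance = [0.79 + 0.73] − 0.42 = 1.52 − 0.42 = 1.1.
Reliability = 1.1 / 1.58 = 0.6962.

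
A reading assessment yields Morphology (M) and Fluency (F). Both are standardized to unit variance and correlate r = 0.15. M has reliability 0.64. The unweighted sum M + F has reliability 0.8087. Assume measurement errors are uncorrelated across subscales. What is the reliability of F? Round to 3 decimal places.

0.920

Var(M+F) = 2 + 2·0.15 = 2.300.
True-score variance = ρ_M + ρ_F + 2·0.15, so 0.8087 = (0.64 + ρ_F + 0.30) / 2.300.
ρ_F = 0.8087·2.300 − 0.64 − 0.30 = 0.920.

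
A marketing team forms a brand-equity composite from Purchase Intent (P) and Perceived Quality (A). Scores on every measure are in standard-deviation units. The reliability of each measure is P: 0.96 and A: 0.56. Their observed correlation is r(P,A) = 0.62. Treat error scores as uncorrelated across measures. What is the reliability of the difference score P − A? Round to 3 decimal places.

Var(P−A) = 1 + 1 − 2·0.62 = 2 − 1.24 = 0.76.
Under uncorrelated errors the observed covariances equal the true-score covariances, so only the own-variance terms attenuate.
True-score variance = [0.96 + 0.56] − 1.24 = 1.52 − 1.24 = 0.28.
Reliability = 0.28 / 0.76 = 0.368.

0.368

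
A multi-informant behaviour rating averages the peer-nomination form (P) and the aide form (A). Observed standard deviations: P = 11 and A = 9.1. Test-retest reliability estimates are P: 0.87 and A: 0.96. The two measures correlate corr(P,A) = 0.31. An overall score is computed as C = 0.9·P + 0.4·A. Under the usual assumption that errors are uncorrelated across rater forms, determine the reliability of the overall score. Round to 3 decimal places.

Var(C) = 0.9²·11² + 0.4²·9.1² + 2·[0.36·11·9.1·0.31] = 111.26 + 22.3423 = 133.602.
With uncorrelated errors the cross-covariances are all true-score covariance, so they carry over unchanged; only the diagonal terms shrink to ρᵢσᵢ².
True-score variance = [0.9²·11²·0.87 + 0.4²·9.1²·0.96] + 22.3423 = 97.9883 + 22.3423 = 120.331.
Reliability = 120.331 / 133.602 = 0.901.

0.901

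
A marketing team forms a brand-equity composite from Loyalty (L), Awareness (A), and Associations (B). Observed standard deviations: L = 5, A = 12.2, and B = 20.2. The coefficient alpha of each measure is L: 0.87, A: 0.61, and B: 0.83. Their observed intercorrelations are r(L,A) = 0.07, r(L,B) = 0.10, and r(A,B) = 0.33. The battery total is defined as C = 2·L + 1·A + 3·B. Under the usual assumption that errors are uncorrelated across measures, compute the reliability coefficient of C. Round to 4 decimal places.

Var(C) = 2²·5² + 12.2² + 3²·20.2² + 2·[2·5·12.2·0.07 + 6·5·20.2·0.10 + 3·12.2·20.2·0.33] = 3921.2 + 626.231 = 4547.43.
With uncorrelated errors the cross-covariances are all true-score covariance, so they carry over unchanged; only the diagonal terms shrink to ρᵢσᵢ².
True-score variance = [2²·5²·0.87 + 12.2²·0.61 + 3²·20.2²·0.83] + 626.231 = 3225.85 + 626.231 = 3852.08.
Reliability = 3852.08 / 4547.43 = 0.8471.

0.8471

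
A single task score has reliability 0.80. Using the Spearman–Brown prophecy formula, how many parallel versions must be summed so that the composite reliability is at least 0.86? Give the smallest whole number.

2

k ≥ ρ*(1−ρ₁)/(ρ₁(1−ρ*)) = 0.86·0.20 / (0.80·0.14) = 1.536.
Smallest integer k = 2.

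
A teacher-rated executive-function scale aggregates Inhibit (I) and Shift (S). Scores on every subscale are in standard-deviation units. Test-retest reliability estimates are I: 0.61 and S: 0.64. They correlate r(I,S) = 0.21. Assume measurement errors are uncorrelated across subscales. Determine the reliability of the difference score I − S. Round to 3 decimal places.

Var(I−S) = 1 + 1 − 2·0.21 = 2 − 0.42 = 1.58.
With uncorrelated errors the cross-covariances are all true-score covariance, so they carry over unchanged; only the diagonal terms shrink to ρᵢσᵢ².
True-score variance = [0.61 + 0.64] − 0.42 = 1.25 − 0.42 = 0.83.
Reliability = 0.83 / 1.58 = 0.525.

0.525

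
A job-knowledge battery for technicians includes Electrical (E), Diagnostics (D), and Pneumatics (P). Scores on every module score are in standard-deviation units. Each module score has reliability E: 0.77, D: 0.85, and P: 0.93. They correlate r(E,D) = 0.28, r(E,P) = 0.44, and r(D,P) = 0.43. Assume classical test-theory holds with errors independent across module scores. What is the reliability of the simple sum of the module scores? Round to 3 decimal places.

0.915

Var(E+D+P) = 3 + 2·[0.28 + 0.44 + 0.43] = 3 + 2.3 = 5.3.
With uncorrelated errors the cross-covariances are all true-score covariance, so they carry over unchanged; only the diagonal terms shrink to ρᵢσᵢ².
True-score variance = [0.77 + 0.85 + 0.93] + 2.3 = 2.55 + 2.3 = 4.85.
Reliability = 4.85 / 5.3 = 0.915.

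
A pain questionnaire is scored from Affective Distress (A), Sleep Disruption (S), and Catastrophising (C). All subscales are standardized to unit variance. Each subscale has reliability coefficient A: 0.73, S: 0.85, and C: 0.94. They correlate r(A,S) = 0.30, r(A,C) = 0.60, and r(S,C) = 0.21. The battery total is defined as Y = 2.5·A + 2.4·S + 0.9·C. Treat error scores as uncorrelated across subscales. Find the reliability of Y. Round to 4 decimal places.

0.8702

Var(Y) = 2.5² + 2.4² + 0.9² + 2·[6·0.30 + 2.25·0.60 + 2.16·0.21] = 12.82 + 7.2072 = 20.0272.
With uncorrelated errors the cross-covariances are all true-score covariance, so they carry over unchanged; only the diagonal terms shrink to ρᵢσᵢ².
True-score variance = [2.5²·0.73 + 2.4²·0.85 + 0.9²·0.94] + 7.2072 = 10.2199 + 7.2072 = 17.4271.
Reliability = 17.4271 / 20.0272 = 0.8702.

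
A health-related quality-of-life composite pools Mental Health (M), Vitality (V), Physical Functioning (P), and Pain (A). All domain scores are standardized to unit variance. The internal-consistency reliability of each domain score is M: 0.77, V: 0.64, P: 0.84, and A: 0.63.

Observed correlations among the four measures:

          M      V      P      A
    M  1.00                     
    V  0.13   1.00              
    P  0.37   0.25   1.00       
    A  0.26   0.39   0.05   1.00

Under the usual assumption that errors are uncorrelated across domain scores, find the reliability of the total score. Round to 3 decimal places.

0.838

Var(M+V+P+A) = 4 + 2·[0.13 + 0.37 + 0.26 + 0.25 + 0.39 + 0.05] = 4 + 2.9 = 6.9.
Under uncorrelated errors the observed covariances equal the true-score covariances, so only the own-variance terms attenuate.
True-score variance = [0.77 + 0.64 + 0.84 + 0.63] + 2.9 = 2.88 + 2.9 = 5.78.
Reliability = 5.78 / 6.9 = 0.838.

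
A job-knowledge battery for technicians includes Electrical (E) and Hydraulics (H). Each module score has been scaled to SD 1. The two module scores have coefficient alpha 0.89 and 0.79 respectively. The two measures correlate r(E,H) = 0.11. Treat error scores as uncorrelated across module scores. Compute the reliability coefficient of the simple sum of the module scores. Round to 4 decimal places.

Var(E+H) = 2 + 2·[0.11] = 2 + 0.22 = 2.22.
Because errors are independent across components, Cov(Tᵢ,Tⱼ) = Cov(Xᵢ,Xⱼ); the off-diagonal part of the true-score variance is the same as above.
True-score variance = [0.89 + 0.79] + 0.22 = 1.68 + 0.22 = 1.9.
Reliability = 1.9 / 2.22 = 0.8559.

0.8559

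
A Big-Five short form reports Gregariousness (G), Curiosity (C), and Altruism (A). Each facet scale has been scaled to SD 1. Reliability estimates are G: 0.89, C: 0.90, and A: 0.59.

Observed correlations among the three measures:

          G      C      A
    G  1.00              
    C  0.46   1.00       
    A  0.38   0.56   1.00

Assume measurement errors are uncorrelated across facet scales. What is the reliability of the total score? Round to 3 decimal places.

0.893

Var(G+C+A) = 3 + 2·[0.46 + 0.38 + 0.56] = 3 + 2.8 = 5.8.
Under uncorrelated errors the observed covariances equal the true-score covariances, so only the own-variance terms attenuate.
True-score variance = [0.89 + 0.90 + 0.59] + 2.8 = 2.38 + 2.8 = 5.18.
Reliability = 5.18 / 5.8 = 0.893.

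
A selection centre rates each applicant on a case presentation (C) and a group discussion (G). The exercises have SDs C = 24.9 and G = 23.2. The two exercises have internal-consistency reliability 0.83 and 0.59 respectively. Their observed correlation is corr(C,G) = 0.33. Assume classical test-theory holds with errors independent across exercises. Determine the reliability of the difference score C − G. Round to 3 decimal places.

Var(C−G) = 24.9² + 23.2² − 2·24.9·23.2·0.33 = 1158.25 − 381.269 = 776.981.
Under uncorrelated errors the observed covariances equal the true-score covariances, so only the own-variance terms attenuate.
True-score variance = [24.9²·0.83 + 23.2²·0.59] − 381.269 = 832.17 − 381.269 = 450.901.
Reliability = 450.901 / 776.981 = 0.580.

0.580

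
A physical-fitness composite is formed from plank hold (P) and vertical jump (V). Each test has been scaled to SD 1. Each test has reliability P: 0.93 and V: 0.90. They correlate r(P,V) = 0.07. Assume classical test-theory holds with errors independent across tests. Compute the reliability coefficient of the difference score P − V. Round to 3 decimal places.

Var(P−V) = 1 + 1 − 2·0.07 = 2 − 0.14 = 1.86.
Under uncorrelated errors the observed covariances equal the true-score covariances, so only the own-variance terms attenuate.
True-score variance = [0.93 + 0.90] − 0.14 = 1.83 − 0.14 = 1.69.
Reliability = 1.69 / 1.86 = 0.909.

0.909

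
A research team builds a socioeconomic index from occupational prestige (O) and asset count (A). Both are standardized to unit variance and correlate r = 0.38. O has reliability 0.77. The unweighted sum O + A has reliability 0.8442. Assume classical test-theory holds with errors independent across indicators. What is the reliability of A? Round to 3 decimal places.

Var(O+A) = 2 + 2·0.38 = 2.760.
True-score variance = ρ_O + ρ_A + 2·0.38, so 0.8442 = (0.77 + ρ_A + 0.76) / 2.760.
ρ_A = 0.8442·2.760 − 0.77 − 0.76 = 0.800.

0.800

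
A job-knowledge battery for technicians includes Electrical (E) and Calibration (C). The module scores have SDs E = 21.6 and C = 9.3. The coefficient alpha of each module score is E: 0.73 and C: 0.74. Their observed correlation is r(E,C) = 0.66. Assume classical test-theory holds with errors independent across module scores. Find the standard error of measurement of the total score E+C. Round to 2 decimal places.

12.18

Var(total) = 553.05 + 265.162 = 818.212.
True-score variance = 404.591 + 265.162 = 669.753, so reliability = 0.8186.
Error variance = 818.212 − 669.753 = 148.459; SEM = √148.459 = 12.18.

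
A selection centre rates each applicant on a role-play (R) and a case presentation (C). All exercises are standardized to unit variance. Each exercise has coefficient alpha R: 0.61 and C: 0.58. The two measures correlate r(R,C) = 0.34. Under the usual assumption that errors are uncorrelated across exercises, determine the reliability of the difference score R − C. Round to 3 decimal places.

0.386

Var(R−C) = 1 + 1 − 2·0.34 = 2 − 0.68 = 1.32.
Under uncorrelated errors the observed covariances equal the true-score covariances, so only the own-variance terms attenuate.
True-score variance = [0.61 + 0.58] − 0.68 = 1.19 − 0.68 = 0.51.
Reliability = 0.51 / 1.32 = 0.386.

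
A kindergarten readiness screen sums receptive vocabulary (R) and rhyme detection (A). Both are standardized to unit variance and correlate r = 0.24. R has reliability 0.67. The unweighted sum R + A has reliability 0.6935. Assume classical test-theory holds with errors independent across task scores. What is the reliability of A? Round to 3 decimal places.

0.570

Var(R+A) = 2 + 2·0.24 = 2.480.
True-score variance = ρ_R + ρ_A + 2·0.24, so 0.6935 = (0.67 + ρ_A + 0.48) / 2.480.
ρ_A = 0.6935·2.480 − 0.67 − 0.48 = 0.570.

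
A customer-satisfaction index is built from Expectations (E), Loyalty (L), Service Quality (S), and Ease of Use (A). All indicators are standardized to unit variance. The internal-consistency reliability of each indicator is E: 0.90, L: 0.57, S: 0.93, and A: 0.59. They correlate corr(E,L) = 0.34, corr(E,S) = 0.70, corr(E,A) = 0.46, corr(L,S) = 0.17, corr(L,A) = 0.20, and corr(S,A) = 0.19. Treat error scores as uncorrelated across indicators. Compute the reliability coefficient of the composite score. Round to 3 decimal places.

0.876

Var(E+L+S+A) = 4 + 2·[0.34 + 0.70 + 0.46 + 0.17 + 0.20 + 0.19] = 4 + 4.12 = 8.12.
Under uncorrelated errors the observed covariances equal the true-score covariances, so only the own-variance terms attenuate.
True-score variance = [0.90 + 0.57 + 0.93 + 0.59] + 4.12 = 2.99 + 4.12 = 7.11.
Reliability = 7.11 / 8.12 = 0.876.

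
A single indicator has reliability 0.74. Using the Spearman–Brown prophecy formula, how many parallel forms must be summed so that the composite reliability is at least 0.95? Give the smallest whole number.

7

k ≥ ρ*(1−ρ₁)/(ρ₁(1−ρ*)) = 0.95·0.26 / (0.74·0.05) = 6.676.
Smallest integer k = 7.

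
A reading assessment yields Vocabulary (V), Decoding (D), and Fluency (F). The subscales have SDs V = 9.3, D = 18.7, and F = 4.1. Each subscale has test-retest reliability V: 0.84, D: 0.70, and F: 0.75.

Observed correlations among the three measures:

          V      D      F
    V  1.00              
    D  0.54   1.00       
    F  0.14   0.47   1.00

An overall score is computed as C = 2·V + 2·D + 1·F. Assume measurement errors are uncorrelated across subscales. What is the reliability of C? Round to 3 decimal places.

0.821

Var(C) = 2²·9.3² + 2²·18.7² + 4.1² + 2·[4·9.3·18.7·0.54 + 2·9.3·4.1·0.14 + 2·18.7·4.1·0.47] = 1761.53 + 916.784 = 2678.31.
With uncorrelated errors the cross-covariances are all true-score covariance, so they carry over unchanged; only the diagonal terms shrink to ρᵢσᵢ².
True-score variance = [2²·9.3²·0.84 + 2²·18.7²·0.70 + 4.1²·0.75] + 916.784 = 1282.35 + 916.784 = 2199.13.
Reliability = 2199.13 / 2678.31 = 0.821.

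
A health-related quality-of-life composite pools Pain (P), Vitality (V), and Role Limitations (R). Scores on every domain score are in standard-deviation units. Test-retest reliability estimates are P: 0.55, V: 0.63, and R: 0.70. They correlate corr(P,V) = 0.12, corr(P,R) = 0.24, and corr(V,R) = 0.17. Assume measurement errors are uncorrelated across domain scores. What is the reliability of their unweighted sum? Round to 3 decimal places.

0.724

Var(P+V+R) = 3 + 2·[0.12 + 0.24 + 0.17] = 3 + 1.06 = 4.06.
Because errors are independent across components, Cov(Tᵢ,Tⱼ) = Cov(Xᵢ,Xⱼ); the off-diagonal part of the true-score variance is the same as above.
True-score variance = [0.55 + 0.63 + 0.70] + 1.06 = 1.88 + 1.06 = 2.94.
Reliability = 2.94 / 4.06 = 0.724.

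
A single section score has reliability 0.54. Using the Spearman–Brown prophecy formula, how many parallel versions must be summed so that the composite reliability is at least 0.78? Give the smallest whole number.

k ≥ ρ*(1−ρ₁)/(ρ₁(1−ρ*)) = 0.78·0.46 / (0.54·0.22) = 3.020.
Smallest integer k = 4.

4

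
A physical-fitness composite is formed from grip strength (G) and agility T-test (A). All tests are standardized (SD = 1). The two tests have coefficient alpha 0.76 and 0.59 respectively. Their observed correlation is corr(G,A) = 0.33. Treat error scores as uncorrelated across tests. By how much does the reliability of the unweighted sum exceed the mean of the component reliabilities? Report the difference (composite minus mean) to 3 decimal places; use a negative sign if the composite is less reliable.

Var(sum) = 2 + 0.66 = 2.66; true-score variance = 1.35 + 0.66 = 2.01; composite reliability = 0.7556.
Mean component reliability = 0.6750.
Difference = 0.7556 − 0.6750 = 0.081.

0.081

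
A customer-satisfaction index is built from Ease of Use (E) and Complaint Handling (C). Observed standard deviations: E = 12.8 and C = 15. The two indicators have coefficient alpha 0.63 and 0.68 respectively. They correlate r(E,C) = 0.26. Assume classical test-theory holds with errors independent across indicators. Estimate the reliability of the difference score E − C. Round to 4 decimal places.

Var(E−C) = 12.8² + 15² − 2·12.8·15·0.26 = 388.84 − 99.84 = 289.
With uncorrelated errors the cross-covariances are all true-score covariance, so they carry over unchanged; only the diagonal terms shrink to ρᵢσᵢ².
True-score variance = [12.8²·0.63 + 15²·0.68] − 99.84 = 256.219 − 99.84 = 156.379.
Reliability = 156.379 / 289 = 0.5411.

0.5411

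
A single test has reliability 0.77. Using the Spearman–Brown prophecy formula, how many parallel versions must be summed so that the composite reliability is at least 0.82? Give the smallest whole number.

k ≥ ρ*(1−ρ₁)/(ρ₁(1−ρ*)) = 0.82·0.23 / (0.77·0.18) = 1.361.
Smallest integer k = 2.

2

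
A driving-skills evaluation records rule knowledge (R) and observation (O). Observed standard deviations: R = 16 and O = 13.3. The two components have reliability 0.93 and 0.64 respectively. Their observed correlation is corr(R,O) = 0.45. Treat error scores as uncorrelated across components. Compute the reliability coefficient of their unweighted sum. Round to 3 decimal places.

0.869

Var(R+O) = 16² + 13.3² + 2·[16·13.3·0.45] = 432.89 + 191.52 = 624.41.
With uncorrelated errors the cross-covariances are all true-score covariance, so they carry over unchanged; only the diagonal terms shrink to ρᵢσᵢ².
True-score variance = [16²·0.93 + 13.3²·0.64] + 191.52 = 351.29 + 191.52 = 542.81.
Reliability = 542.81 / 624.41 = 0.869.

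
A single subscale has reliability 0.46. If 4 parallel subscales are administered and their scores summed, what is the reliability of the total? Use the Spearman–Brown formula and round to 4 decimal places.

0.7731

ρ_k = kρ / (1 + (k−1)ρ) = 4·0.46 / (1 + 3·0.46) = 1.840 / 2.380 = 0.7731.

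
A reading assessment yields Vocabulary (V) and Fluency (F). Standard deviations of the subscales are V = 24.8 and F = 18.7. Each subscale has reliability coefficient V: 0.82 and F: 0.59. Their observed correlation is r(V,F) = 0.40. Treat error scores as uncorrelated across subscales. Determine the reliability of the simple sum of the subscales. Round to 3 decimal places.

Var(V+F) = 24.8² + 18.7² + 2·[24.8·18.7·0.40] = 964.73 + 371.008 = 1335.74.
Because errors are independent across components, Cov(Tᵢ,Tⱼ) = Cov(Xᵢ,Xⱼ); the off-diagonal part of the true-score variance is the same as above.
True-score variance = [24.8²·0.82 + 18.7²·0.59] + 371.008 = 710.65 + 371.008 = 1081.66.
Reliability = 1081.66 / 1335.74 = 0.810.

0.810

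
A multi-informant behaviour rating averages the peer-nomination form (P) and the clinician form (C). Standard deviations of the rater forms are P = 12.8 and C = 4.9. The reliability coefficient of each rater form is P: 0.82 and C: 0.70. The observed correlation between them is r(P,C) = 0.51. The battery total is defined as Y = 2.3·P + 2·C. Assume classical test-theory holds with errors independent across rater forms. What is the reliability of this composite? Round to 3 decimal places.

Var(Y) = 2.3²·12.8² + 2²·4.9² + 2·[4.6·12.8·4.9·0.51] = 962.754 + 294.282 = 1257.04.
With uncorrelated errors the cross-covariances are all true-score covariance, so they carry over unchanged; only the diagonal terms shrink to ρᵢσᵢ².
True-score variance = [2.3²·12.8²·0.82 + 2²·4.9²·0.70] + 294.282 = 777.933 + 294.282 = 1072.22.
Reliability = 1072.22 / 1257.04 = 0.853.

0.853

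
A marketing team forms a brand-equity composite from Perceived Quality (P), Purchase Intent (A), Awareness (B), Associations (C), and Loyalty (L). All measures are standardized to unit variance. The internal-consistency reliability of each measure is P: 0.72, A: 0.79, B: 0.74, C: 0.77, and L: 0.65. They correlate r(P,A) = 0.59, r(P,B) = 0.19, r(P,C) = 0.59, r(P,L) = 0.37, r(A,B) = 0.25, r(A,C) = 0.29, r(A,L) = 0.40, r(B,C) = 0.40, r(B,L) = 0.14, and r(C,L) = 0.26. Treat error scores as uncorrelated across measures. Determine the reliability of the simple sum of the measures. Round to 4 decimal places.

Var(P+A+B+C+L) = 5 + 2·[0.59 + 0.19 + 0.59 + 0.37 + 0.25 + 0.29 + 0.40 + 0.40 + 0.14 + 0.26] = 5 + 6.96 = 11.96.
Under uncorrelated errors the observed covariances equal the true-score covariances, so only the own-variance terms attenuate.
True-score variance = [0.72 + 0.79 + 0.74 + 0.77 + 0.65] + 6.96 = 3.67 + 6.96 = 10.63.
Reliability = 10.63 / 11.96 = 0.8888.

0.8888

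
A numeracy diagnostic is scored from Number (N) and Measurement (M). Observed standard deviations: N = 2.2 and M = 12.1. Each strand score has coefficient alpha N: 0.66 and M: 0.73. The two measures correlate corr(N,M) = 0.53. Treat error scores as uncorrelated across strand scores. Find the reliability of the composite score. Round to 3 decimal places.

0.771

Var(N+M) = 2.2² + 12.1² + 2·[2.2·12.1·0.53] = 151.25 + 28.2172 = 179.467.
With uncorrelated errors the cross-covariances are all true-score covariance, so they carry over unchanged; only the diagonal terms shrink to ρᵢσᵢ².
True-score variance = [2.2²·0.66 + 12.1²·0.73] + 28.2172 = 110.074 + 28.2172 = 138.291.
Reliability = 138.291 / 179.467 = 0.771.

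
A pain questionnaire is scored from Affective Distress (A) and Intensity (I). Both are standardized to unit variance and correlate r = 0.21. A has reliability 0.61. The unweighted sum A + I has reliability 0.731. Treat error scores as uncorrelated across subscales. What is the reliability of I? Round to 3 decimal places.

Var(A+I) = 2 + 2·0.21 = 2.420.
True-score variance = ρ_A + ρ_I + 2·0.21, so 0.731 = (0.61 + ρ_I + 0.42) / 2.420.
ρ_I = 0.731·2.420 − 0.61 − 0.42 = 0.739.

0.739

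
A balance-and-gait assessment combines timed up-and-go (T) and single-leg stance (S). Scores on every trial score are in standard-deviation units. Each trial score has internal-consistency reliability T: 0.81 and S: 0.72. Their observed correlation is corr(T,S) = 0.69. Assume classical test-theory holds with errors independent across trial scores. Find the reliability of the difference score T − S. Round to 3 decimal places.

Var(T−S) = 1 + 1 − 2·0.69 = 2 − 1.38 = 0.62.
With uncorrelated errors the cross-covariances are all true-score covariance, so they carry over unchanged; only the diagonal terms shrink to ρᵢσᵢ².
True-score variance = [0.81 + 0.72] − 1.38 = 1.53 − 1.38 = 0.15.
Reliability = 0.15 / 0.62 = 0.242.

0.242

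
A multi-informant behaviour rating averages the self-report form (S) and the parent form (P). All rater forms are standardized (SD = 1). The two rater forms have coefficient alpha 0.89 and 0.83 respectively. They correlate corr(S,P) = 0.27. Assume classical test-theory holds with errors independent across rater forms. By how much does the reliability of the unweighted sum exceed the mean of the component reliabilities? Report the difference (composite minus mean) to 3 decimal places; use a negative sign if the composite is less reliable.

0.030

Var(sum) = 2 + 0.54 = 2.54; true-score variance = 1.72 + 0.54 = 2.26; composite reliability = 0.8898.
Mean component reliability = 0.8600.
Difference = 0.8898 − 0.8600 = 0.030.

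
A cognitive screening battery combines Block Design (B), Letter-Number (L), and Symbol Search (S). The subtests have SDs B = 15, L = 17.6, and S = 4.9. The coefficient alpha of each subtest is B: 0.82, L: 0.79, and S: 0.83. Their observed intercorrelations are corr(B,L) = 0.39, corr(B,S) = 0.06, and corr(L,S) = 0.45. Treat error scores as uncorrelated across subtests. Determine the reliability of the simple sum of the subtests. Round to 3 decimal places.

Var(B+L+S) = 15² + 17.6² + 4.9² + 2·[15·17.6·0.39 + 15·4.9·0.06 + 17.6·4.9·0.45] = 558.77 + 292.356 = 851.126.
Under uncorrelated errors the observed covariances equal the true-score covariances, so only the own-variance terms attenuate.
True-score variance = [15²·0.82 + 17.6²·0.79 + 4.9²·0.83] + 292.356 = 449.139 + 292.356 = 741.495.
Reliability = 741.495 / 851.126 = 0.871.

0.871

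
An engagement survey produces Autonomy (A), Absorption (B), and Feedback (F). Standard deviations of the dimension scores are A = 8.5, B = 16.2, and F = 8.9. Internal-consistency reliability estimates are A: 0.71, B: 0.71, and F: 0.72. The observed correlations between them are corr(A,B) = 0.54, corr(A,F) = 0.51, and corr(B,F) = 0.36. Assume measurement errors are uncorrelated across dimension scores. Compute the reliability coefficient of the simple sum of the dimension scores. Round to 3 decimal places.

Var(A+B+F) = 8.5² + 16.2² + 8.9² + 2·[8.5·16.2·0.54 + 8.5·8.9·0.51 + 16.2·8.9·0.36] = 413.9 + 329.689 = 743.589.
With uncorrelated errors the cross-covariances are all true-score covariance, so they carry over unchanged; only the diagonal terms shrink to ρᵢσᵢ².
True-score variance = [8.5²·0.71 + 16.2²·0.71 + 8.9²·0.72] + 329.689 = 294.661 + 329.689 = 624.35.
Reliability = 624.35 / 743.589 = 0.840.

0.840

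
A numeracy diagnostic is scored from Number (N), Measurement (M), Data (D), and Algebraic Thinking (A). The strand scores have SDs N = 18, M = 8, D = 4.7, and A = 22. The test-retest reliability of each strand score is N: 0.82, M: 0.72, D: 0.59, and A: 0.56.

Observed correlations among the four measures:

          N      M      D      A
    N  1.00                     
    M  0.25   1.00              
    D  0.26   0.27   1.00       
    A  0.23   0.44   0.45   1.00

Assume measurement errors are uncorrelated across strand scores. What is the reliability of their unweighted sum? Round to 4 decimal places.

0.7958

Var(N+M+D+A) = 18² + 8² + 4.7² + 22² + 2·[18·8·0.25 + 18·4.7·0.26 + 18·22·0.23 + 8·4.7·0.27 + 8·22·0.44 + 4.7·22·0.45] = 894.09 + 566.396 = 1460.49.
With uncorrelated errors the cross-covariances are all true-score covariance, so they carry over unchanged; only the diagonal terms shrink to ρᵢσᵢ².
True-score variance = [18²·0.82 + 8²·0.72 + 4.7²·0.59 + 22²·0.56] + 566.396 = 595.833 + 566.396 = 1162.23.
Reliability = 1162.23 / 1460.49 = 0.7958.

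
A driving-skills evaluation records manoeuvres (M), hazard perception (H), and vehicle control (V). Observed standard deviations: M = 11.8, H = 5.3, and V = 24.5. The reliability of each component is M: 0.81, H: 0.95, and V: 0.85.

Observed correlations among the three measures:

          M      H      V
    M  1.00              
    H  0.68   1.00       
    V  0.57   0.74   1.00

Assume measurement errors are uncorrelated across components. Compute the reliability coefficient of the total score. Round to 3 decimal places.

0.914

Var(M+H+V) = 11.8² + 5.3² + 24.5² + 2·[11.8·5.3·0.68 + 11.8·24.5·0.57 + 5.3·24.5·0.74] = 767.58 + 606.806 = 1374.39.
Because errors are independent across components, Cov(Tᵢ,Tⱼ) = Cov(Xᵢ,Xⱼ); the off-diagonal part of the true-score variance is the same as above.
True-score variance = [11.8²·0.81 + 5.3²·0.95 + 24.5²·0.85] + 606.806 = 649.682 + 606.806 = 1256.49.
Reliability = 1256.49 / 1374.39 = 0.914.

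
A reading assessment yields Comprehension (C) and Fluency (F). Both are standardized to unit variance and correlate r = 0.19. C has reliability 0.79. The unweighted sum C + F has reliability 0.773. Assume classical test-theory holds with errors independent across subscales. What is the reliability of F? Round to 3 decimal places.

Var(C+F) = 2 + 2·0.19 = 2.380.
True-score variance = ρ_C + ρ_F + 2·0.19, so 0.773 = (0.79 + ρ_F + 0.38) / 2.380.
ρ_F = 0.773·2.380 − 0.79 − 0.38 = 0.670.

0.670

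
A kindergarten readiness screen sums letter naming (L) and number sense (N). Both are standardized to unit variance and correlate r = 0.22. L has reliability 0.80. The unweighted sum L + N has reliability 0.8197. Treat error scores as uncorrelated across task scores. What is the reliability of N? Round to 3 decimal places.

0.760

Var(L+N) = 2 + 2·0.22 = 2.440.
True-score variance = ρ_L + ρ_N + 2·0.22, so 0.8197 = (0.80 + ρ_N + 0.44) / 2.440.
ρ_N = 0.8197·2.440 − 0.80 − 0.44 = 0.760.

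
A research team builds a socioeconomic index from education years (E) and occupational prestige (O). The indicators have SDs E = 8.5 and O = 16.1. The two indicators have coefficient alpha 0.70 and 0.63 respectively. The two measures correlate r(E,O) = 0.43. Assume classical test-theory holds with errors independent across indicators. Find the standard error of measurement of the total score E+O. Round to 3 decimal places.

10.844

Var(total) = 331.46 + 117.691 = 449.151.
True-score variance = 213.877 + 117.691 = 331.568, so reliability = 0.7382.
Error variance = 449.151 − 331.568 = 117.583; SEM = √117.583 = 10.844.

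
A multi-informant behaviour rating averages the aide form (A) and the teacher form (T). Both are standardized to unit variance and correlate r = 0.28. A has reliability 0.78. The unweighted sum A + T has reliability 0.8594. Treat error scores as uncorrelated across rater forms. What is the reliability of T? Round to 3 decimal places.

Var(A+T) = 2 + 2·0.28 = 2.560.
True-score variance = ρ_A + ρ_T + 2·0.28, so 0.8594 = (0.78 + ρ_T + 0.56) / 2.560.
ρ_T = 0.8594·2.560 − 0.78 − 0.56 = 0.860.

0.860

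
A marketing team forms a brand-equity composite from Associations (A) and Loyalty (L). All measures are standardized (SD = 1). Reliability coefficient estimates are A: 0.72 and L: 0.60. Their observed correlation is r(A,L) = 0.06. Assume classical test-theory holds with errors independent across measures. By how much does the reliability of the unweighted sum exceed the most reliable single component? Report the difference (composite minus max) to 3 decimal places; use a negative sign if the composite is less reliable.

-0.041

Var(sum) = 2 + 0.12 = 2.12; true-score variance = 1.32 + 0.12 = 1.44; composite reliability = 0.6792.
Max component reliability = 0.7200.
Difference = 0.6792 − 0.7200 = -0.041.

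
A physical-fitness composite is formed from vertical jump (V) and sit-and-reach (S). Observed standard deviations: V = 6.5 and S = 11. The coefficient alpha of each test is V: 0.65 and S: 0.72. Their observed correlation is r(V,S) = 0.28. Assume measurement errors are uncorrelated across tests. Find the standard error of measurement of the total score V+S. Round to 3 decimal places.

6.976

Var(total) = 163.25 + 40.04 = 203.29.
True-score variance = 114.582 + 40.04 = 154.623, so reliability = 0.7606.
Error variance = 203.29 − 154.623 = 48.6675; SEM = √48.6675 = 6.976.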